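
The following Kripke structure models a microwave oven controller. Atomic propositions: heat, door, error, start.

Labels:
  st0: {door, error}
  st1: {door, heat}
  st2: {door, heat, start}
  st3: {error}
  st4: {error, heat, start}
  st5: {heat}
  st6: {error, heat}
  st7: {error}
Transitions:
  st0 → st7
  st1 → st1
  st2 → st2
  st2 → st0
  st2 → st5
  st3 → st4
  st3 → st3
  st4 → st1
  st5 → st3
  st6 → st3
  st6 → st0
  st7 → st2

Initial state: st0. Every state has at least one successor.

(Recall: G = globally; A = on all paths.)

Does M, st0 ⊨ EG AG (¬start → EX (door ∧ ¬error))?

States satisfying AG (¬start → EX (door ∧ ¬error)): {st1, st4}.
States satisfying EG AG (¬start → EX (door ∧ ¬error)): {st1, st4}.
No suitable path/successor from st0 witnesses the formula.
st0 ∉ Sat(EG AG (¬start → EX (door ∧ ¬error))).

No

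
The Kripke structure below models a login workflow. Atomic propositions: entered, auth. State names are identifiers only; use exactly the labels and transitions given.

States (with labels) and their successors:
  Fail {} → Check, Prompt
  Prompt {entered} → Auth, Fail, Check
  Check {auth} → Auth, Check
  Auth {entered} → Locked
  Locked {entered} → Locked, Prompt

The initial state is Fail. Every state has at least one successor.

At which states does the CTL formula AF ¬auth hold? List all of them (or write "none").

States satisfying ¬auth: {Fail, Prompt, Auth, Locked}.
States satisfying AF ¬auth: {Fail, Prompt, Auth, Locked}.

{Fail, Prompt, Auth, Locked}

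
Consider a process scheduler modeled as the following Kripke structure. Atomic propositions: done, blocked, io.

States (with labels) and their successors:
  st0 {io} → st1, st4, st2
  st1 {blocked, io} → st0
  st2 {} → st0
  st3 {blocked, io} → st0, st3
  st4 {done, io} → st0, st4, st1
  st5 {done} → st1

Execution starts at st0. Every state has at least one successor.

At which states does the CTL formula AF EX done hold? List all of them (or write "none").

States satisfying EX done: {st0, st4}.
States satisfying AF EX done: {st0, st1, st2, st4, st5}.

{st0, st1, st2, st4, st5}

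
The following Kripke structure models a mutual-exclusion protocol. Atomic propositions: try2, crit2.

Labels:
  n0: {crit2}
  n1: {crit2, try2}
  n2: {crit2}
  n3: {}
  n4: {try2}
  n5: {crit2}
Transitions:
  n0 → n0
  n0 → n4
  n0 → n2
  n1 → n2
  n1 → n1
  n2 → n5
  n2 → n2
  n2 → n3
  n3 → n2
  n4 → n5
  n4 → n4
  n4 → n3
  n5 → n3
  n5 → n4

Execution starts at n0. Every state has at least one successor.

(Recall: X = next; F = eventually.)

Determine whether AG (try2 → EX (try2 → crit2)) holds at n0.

Satisfied

States satisfying try2 → EX (try2 → crit2): {n0, n1, n2, n3, n4, n5}.
States satisfying AG (try2 → EX (try2 → crit2)): {n0, n1, n2, n3, n4, n5}.
Every state reachable from n0 satisfies try2 → EX (try2 → crit2).
n0 ∈ Sat(AG (try2 → EX (try2 → crit2))).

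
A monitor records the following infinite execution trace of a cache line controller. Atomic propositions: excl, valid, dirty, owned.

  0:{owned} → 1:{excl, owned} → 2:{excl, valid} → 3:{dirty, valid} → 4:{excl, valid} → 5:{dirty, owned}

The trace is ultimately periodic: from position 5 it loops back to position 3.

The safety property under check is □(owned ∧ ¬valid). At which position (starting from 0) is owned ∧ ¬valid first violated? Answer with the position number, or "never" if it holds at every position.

Check owned ∧ ¬valid at each position in order: 0 ✓, 1 ✓.
At position 2 the labels are {excl, valid}, so owned ∧ ¬valid is false there. This is the first violation.

2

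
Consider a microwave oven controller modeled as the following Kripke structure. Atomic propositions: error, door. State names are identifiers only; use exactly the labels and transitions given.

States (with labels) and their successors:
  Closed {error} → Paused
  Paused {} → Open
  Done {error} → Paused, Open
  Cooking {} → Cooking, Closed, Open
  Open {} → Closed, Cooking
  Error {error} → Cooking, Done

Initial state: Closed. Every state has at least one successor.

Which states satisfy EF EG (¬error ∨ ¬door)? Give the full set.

States satisfying EG (¬error ∨ ¬door): {Closed, Paused, Done, Cooking, Open, Error}.
States satisfying EF EG (¬error ∨ ¬door): {Closed, Paused, Done, Cooking, Open, Error}.

{Closed, Paused, Done, Cooking, Open, Error}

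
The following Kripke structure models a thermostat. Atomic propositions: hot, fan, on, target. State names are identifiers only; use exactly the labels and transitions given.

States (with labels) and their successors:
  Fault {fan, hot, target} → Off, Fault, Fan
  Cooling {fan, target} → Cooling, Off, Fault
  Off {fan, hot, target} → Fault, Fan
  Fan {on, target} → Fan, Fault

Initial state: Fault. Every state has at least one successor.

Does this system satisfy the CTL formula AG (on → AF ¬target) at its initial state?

States satisfying on → AF ¬target: {Fault, Cooling, Off}.
States satisfying AG (on → AF ¬target): ∅.
Fan is reachable from Fault and violates on → AF ¬target, so AG fails at Fault.
Fault ∉ Sat(AG (on → AF ¬target)).

Violated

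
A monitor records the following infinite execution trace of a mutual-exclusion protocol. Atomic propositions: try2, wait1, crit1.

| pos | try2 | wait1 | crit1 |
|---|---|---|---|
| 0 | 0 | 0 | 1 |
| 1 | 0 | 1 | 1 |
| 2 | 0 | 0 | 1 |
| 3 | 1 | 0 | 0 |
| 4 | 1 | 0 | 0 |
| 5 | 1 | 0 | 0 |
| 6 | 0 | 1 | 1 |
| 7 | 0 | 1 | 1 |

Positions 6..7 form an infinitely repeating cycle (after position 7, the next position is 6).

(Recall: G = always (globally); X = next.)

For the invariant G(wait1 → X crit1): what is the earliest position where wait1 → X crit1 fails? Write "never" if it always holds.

never

wait1 → X crit1 holds at every position 0..7, and those are all the positions the trace ever visits, so the invariant G(wait1 → X crit1) is never violated.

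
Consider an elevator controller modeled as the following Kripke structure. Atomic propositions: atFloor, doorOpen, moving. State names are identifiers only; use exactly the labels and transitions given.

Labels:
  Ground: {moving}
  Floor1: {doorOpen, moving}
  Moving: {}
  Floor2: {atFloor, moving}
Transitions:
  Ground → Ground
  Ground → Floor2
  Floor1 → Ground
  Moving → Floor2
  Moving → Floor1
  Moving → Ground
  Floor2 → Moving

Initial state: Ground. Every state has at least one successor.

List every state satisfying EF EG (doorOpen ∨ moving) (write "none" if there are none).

States satisfying EG (doorOpen ∨ moving): {Ground, Floor1}.
States satisfying EF EG (doorOpen ∨ moving): {Ground, Floor1, Moving, Floor2}.

{Ground, Floor1, Moving, Floor2}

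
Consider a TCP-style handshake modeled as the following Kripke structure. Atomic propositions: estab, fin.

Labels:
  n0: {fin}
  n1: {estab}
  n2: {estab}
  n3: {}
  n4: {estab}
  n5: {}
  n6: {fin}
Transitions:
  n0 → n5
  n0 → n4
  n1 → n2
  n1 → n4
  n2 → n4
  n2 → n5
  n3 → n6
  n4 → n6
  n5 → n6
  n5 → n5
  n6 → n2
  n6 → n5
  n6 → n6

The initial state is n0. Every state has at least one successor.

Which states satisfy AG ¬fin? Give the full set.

none

States satisfying ¬fin: {n1, n2, n3, n4, n5}.
States satisfying AG ¬fin: ∅.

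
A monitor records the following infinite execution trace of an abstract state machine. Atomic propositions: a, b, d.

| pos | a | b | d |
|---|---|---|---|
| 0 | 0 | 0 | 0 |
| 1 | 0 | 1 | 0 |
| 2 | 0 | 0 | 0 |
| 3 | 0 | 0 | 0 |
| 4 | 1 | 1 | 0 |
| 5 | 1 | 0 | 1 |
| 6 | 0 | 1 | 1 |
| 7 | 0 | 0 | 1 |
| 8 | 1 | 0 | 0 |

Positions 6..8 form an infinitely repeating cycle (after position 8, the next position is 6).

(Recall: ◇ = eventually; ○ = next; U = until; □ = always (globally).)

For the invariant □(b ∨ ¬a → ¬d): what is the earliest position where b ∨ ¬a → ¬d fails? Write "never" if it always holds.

6

Check b ∨ ¬a → ¬d at each position in order: 0 ✓, 1 ✓, 2 ✓, 3 ✓, 4 ✓, 5 ✓.
At position 6 the labels are {b, d}, so b ∨ ¬a → ¬d is false there. This is the first violation.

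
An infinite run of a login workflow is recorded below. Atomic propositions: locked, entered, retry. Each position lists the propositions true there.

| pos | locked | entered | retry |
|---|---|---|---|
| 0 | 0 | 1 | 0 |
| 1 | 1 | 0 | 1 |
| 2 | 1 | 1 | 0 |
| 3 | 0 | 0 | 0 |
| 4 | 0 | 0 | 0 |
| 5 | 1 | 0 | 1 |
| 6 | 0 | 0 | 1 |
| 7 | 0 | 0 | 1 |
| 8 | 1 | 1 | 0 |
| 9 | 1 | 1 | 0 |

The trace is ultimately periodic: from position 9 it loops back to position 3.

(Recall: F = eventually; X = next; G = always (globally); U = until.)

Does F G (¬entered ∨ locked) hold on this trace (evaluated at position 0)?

Yes

G (¬entered ∨ locked) holds at position 1, which is reachable from 0, so F G (¬entered ∨ locked) holds.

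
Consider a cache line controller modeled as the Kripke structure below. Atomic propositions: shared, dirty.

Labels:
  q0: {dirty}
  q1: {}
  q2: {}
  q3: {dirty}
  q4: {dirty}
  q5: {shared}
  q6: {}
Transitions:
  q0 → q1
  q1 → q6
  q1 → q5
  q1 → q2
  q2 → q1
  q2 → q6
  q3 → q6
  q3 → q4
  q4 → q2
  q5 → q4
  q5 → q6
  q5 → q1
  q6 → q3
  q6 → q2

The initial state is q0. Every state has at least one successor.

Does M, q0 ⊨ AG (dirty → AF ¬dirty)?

States satisfying dirty → AF ¬dirty: {q0, q1, q2, q3, q4, q5, q6}.
States satisfying AG (dirty → AF ¬dirty): {q0, q1, q2, q3, q4, q5, q6}.
Every state reachable from q0 satisfies dirty → AF ¬dirty.
q0 ∈ Sat(AG (dirty → AF ¬dirty)).

Holds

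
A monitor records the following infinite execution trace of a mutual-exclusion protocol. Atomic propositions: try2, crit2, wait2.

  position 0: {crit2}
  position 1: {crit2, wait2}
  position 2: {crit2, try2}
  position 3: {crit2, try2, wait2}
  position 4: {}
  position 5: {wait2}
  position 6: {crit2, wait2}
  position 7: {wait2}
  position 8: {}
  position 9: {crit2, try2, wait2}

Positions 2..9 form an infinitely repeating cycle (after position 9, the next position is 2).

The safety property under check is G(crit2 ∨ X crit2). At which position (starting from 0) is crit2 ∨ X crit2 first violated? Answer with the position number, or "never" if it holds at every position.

Check crit2 ∨ X crit2 at each position in order: 0 ✓, 1 ✓, 2 ✓, 3 ✓.
At position 4 the labels are {} and the next position 5 has {wait2}, so crit2 ∨ X crit2 is false there. This is the first violation.

4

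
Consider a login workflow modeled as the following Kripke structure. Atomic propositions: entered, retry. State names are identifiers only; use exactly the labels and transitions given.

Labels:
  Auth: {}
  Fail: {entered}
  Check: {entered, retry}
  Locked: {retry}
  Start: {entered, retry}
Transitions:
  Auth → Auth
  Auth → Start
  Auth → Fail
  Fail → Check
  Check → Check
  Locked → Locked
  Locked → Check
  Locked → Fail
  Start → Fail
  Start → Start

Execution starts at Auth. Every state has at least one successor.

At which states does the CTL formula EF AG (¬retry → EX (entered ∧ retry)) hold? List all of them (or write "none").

States satisfying AG (¬retry → EX (entered ∧ retry)): {Auth, Fail, Check, Locked, Start}.
States satisfying EF AG (¬retry → EX (entered ∧ retry)): {Auth, Fail, Check, Locked, Start}.

{Auth, Fail, Check, Locked, Start}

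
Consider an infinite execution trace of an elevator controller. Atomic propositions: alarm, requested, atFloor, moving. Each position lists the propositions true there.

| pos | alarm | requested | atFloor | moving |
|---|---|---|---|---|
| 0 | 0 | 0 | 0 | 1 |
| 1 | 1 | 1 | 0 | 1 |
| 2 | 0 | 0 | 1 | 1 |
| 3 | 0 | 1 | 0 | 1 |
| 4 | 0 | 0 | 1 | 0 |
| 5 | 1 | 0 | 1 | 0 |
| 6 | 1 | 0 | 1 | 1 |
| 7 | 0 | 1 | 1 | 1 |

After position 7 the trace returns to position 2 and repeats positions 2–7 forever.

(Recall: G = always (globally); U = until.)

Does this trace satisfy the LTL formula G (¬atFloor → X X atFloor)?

No

¬atFloor → X X atFloor must hold at every position from 0 onward. It fails at position 1, so G (¬atFloor → X X atFloor) is false.
Positions where ¬atFloor holds: 0, 1, 3.
Check X X atFloor at each: 0→ok, 1→fails, 3→ok.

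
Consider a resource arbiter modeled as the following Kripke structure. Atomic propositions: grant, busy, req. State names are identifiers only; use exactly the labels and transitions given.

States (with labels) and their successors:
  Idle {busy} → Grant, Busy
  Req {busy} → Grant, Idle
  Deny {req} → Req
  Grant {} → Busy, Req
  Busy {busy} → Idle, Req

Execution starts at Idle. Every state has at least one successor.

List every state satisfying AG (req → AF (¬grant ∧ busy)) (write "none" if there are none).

States satisfying req → AF (¬grant ∧ busy): {Idle, Req, Deny, Grant, Busy}.
States satisfying AG (req → AF (¬grant ∧ busy)): {Idle, Req, Deny, Grant, Busy}.

{Idle, Req, Deny, Grant, Busy}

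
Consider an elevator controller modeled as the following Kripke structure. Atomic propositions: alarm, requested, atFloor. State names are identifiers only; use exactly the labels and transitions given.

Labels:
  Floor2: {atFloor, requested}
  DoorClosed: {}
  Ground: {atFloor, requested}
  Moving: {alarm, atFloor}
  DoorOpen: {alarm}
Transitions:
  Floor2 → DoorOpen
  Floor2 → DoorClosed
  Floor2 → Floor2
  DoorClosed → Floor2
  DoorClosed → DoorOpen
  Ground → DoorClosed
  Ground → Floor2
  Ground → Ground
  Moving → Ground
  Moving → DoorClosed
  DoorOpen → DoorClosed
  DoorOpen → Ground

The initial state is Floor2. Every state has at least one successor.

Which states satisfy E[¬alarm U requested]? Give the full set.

States satisfying ¬alarm: {Floor2, DoorClosed, Ground}.
States satisfying requested: {Floor2, Ground}.
States satisfying E[¬alarm U requested]: {Floor2, DoorClosed, Ground}.

{Floor2, DoorClosed, Ground}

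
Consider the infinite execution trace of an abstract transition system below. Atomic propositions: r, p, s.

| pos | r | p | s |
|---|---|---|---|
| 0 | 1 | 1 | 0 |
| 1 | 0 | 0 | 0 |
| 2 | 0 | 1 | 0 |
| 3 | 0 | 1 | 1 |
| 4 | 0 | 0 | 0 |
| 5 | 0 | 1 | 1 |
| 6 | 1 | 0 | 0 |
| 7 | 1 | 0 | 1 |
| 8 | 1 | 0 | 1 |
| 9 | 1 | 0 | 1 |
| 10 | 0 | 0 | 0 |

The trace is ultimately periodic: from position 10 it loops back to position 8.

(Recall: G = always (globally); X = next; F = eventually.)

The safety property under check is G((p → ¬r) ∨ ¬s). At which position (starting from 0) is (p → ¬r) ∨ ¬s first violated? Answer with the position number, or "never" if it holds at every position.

never

(p → ¬r) ∨ ¬s holds at every position 0..10, and those are all the positions the trace ever visits, so the invariant G((p → ¬r) ∨ ¬s) is never violated.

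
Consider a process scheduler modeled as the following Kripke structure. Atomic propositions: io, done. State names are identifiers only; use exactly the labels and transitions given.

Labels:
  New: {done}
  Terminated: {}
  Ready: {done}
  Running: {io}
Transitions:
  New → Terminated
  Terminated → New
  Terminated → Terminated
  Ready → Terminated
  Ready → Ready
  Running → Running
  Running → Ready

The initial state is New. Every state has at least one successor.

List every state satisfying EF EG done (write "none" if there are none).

States satisfying EG done: {Ready}.
States satisfying EF EG done: {Ready, Running}.

{Ready, Running}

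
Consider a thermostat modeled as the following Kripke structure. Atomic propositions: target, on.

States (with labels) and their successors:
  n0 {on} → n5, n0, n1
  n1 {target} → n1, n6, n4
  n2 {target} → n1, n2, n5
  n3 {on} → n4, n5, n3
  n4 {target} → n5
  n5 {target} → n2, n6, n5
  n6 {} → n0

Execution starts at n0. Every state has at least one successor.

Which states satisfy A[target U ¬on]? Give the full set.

{n1, n2, n4, n5, n6}

States satisfying target: {n1, n2, n4, n5}.
States satisfying ¬on: {n1, n2, n4, n5, n6}.
States satisfying A[target U ¬on]: {n1, n2, n4, n5, n6}.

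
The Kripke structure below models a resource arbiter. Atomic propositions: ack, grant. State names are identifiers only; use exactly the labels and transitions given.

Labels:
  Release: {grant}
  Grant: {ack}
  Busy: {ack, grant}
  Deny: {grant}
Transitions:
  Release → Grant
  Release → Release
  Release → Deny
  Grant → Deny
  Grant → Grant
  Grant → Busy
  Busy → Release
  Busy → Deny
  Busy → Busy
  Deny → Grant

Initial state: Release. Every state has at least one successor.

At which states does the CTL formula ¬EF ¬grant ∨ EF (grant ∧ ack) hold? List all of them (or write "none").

{Release, Grant, Busy, Deny}

States satisfying ¬grant: {Grant}.
States satisfying EF ¬grant: {Release, Grant, Busy, Deny}.
States satisfying ¬EF ¬grant: ∅.
States satisfying grant ∧ ack: {Busy}.
States satisfying EF (grant ∧ ack): {Release, Grant, Busy, Deny}.
States satisfying ¬EF ¬grant ∨ EF (grant ∧ ack): {Release, Grant, Busy, Deny}.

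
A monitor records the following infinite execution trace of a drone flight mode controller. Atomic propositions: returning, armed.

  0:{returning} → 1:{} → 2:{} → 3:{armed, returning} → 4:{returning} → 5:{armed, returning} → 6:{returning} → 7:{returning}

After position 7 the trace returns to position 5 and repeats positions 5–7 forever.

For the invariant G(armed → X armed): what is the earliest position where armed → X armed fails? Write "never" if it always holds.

3

Check armed → X armed at each position in order: 0 ✓, 1 ✓, 2 ✓.
At position 3 the labels are {armed, returning} and the next position 4 has {returning}, so armed → X armed is false there. This is the first violation.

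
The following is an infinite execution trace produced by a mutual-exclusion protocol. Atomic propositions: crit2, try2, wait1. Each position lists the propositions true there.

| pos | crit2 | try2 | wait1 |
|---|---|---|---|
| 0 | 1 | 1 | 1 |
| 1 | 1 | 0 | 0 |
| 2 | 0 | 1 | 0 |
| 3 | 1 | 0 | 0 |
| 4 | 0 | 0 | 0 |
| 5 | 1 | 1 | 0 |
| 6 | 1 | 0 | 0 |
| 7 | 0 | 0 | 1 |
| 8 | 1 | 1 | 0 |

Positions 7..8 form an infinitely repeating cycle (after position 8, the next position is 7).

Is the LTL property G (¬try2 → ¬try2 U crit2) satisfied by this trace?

Holds

¬try2 → ¬try2 U crit2 holds at every position 0..8, and those are all positions ever visited, so G (¬try2 → ¬try2 U crit2) holds.
Positions where ¬try2 holds: 1, 3, 4, 6, 7.
Check ¬try2 U crit2 at each: 1→ok, 3→ok, 4→ok, 6→ok, 7→ok.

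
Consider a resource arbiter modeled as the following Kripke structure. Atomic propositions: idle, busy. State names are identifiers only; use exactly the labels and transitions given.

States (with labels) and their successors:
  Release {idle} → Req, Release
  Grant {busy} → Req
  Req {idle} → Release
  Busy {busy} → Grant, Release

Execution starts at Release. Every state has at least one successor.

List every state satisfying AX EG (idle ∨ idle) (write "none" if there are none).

{Release, Grant, Req}

States satisfying EG (idle ∨ idle): {Release, Req}.
States satisfying AX EG (idle ∨ idle): {Release, Grant, Req}.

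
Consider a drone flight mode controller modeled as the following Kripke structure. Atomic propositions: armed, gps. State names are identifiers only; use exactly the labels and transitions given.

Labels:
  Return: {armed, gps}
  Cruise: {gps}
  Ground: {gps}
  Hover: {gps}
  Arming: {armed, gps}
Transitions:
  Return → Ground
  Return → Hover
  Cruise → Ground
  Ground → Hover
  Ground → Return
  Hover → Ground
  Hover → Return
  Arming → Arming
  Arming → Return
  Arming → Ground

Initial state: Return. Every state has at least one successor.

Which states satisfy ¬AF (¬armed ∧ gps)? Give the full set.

{Arming}

States satisfying ¬armed ∧ gps: {Cruise, Ground, Hover}.
States satisfying AF (¬armed ∧ gps): {Return, Cruise, Ground, Hover}.
States satisfying ¬AF (¬armed ∧ gps): {Arming}.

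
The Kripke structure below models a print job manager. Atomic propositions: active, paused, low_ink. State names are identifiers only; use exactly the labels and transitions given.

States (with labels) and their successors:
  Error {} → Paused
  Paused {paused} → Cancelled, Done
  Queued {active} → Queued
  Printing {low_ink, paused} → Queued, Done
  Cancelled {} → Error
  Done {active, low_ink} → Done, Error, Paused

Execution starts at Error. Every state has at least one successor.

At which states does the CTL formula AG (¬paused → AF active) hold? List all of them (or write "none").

{Queued}

States satisfying ¬paused → AF active: {Paused, Queued, Printing, Done}.
States satisfying AG (¬paused → AF active): {Queued}.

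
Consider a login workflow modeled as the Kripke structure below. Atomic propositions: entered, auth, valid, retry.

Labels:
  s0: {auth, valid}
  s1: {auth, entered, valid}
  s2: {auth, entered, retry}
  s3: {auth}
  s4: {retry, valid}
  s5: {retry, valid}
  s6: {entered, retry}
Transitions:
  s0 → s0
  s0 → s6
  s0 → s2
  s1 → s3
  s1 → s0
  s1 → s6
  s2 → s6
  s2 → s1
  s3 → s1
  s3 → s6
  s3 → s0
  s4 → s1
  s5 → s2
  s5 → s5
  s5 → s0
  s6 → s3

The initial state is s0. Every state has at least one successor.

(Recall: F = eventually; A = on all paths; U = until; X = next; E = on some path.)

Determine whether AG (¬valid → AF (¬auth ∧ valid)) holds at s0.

States satisfying ¬valid → AF (¬auth ∧ valid): {s0, s1, s4, s5}.
States satisfying AG (¬valid → AF (¬auth ∧ valid)): ∅.
s2 is reachable from s0 and violates ¬valid → AF (¬auth ∧ valid), so AG fails at s0.
s0 ∉ Sat(AG (¬valid → AF (¬auth ∧ valid))).

Does not hold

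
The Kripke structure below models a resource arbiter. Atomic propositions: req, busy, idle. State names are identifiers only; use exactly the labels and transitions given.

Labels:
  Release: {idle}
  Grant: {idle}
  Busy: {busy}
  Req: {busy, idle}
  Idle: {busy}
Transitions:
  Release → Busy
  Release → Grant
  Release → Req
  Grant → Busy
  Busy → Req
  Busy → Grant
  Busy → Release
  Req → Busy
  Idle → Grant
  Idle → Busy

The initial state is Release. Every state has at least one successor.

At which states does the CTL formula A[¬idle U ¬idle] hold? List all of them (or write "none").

States satisfying ¬idle: {Busy, Idle}.
States satisfying A[¬idle U ¬idle]: {Busy, Idle}.

{Busy, Idle}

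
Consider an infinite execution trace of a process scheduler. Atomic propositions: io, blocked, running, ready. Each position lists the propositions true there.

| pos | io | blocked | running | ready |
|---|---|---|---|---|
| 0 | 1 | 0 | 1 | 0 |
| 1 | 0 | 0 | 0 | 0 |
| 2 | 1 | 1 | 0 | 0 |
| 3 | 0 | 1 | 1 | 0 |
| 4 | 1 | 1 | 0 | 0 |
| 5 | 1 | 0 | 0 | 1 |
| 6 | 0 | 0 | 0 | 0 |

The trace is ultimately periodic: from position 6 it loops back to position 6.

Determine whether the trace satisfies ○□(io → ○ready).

No

The position after 0 is 1; □(io → ○ready) is false there.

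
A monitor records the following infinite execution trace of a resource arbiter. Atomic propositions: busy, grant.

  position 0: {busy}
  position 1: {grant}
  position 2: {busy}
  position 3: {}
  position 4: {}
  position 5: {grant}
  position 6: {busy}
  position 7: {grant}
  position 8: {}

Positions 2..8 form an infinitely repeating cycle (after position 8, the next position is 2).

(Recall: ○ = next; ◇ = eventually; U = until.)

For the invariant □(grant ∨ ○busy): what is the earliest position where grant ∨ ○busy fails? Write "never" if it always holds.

0

At position 0 the labels are {busy} and the next position 1 has {grant}, so grant ∨ ○busy is false there. This is the first violation.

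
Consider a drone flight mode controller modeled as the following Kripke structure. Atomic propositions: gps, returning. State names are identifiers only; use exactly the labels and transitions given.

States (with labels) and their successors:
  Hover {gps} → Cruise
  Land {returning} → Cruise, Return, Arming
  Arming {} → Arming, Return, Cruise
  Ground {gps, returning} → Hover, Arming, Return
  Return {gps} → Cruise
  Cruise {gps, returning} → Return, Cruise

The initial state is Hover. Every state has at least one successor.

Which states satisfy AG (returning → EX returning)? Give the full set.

{Hover, Land, Arming, Return, Cruise}

States satisfying returning → EX returning: {Hover, Land, Arming, Return, Cruise}.
States satisfying AG (returning → EX returning): {Hover, Land, Arming, Return, Cruise}.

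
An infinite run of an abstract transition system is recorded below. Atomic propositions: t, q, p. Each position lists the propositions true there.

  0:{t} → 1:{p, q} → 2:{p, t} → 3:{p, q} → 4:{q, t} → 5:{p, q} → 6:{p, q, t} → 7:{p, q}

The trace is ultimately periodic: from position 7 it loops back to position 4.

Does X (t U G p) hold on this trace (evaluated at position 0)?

Violated

The position after 0 is 1; t U G p is false there.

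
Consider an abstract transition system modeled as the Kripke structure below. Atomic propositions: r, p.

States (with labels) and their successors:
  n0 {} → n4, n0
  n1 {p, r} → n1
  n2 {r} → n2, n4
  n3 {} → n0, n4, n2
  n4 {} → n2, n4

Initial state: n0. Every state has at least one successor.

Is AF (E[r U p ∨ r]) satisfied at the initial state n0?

Does not hold

States satisfying E[r U p ∨ r]: {n1, n2}.
States satisfying AF (E[r U p ∨ r]): {n1, n2}.
There is a path from n0 along which E[r U p ∨ r] never holds.
n0 ∉ Sat(AF (E[r U p ∨ r])).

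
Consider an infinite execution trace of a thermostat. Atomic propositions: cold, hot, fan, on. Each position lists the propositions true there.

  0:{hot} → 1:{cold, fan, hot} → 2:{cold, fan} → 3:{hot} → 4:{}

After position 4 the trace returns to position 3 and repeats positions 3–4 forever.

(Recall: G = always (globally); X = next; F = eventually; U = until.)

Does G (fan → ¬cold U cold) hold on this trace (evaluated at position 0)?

fan → ¬cold U cold holds at every position 0..4, and those are all positions ever visited, so G (fan → ¬cold U cold) holds.
Positions where fan holds: 1, 2.
Check ¬cold U cold at each: 1→ok, 2→ok.

Holds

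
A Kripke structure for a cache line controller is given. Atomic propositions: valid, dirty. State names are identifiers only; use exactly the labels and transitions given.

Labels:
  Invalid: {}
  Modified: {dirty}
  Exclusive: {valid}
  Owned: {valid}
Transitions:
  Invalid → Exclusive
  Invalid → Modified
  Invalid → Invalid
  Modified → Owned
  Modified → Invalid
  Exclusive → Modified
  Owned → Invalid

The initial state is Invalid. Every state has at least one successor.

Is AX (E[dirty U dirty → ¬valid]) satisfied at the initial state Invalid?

Satisfied

States satisfying E[dirty U dirty → ¬valid]: {Invalid, Modified, Exclusive, Owned}.
States satisfying AX (E[dirty U dirty → ¬valid]): {Invalid, Modified, Exclusive, Owned}.
Invalid ∈ Sat(AX (E[dirty U dirty → ¬valid])).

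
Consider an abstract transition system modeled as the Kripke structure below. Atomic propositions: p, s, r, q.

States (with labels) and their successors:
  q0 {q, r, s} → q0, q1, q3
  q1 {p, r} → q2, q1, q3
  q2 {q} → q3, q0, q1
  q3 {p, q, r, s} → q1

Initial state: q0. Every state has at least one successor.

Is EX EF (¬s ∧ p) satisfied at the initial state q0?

Yes

States satisfying EF (¬s ∧ p): {q0, q1, q2, q3}.
States satisfying EX EF (¬s ∧ p): {q0, q1, q2, q3}.
q0 ∈ Sat(EX EF (¬s ∧ p)).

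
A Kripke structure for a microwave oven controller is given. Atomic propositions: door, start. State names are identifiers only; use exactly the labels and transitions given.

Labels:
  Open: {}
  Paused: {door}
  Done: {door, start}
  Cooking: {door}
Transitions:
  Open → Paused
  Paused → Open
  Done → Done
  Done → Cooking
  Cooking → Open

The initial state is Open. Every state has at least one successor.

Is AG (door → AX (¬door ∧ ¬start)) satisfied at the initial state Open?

Holds

States satisfying door → AX (¬door ∧ ¬start): {Open, Paused, Cooking}.
States satisfying AG (door → AX (¬door ∧ ¬start)): {Open, Paused, Cooking}.
Every state reachable from Open satisfies door → AX (¬door ∧ ¬start).
Open ∈ Sat(AG (door → AX (¬door ∧ ¬start))).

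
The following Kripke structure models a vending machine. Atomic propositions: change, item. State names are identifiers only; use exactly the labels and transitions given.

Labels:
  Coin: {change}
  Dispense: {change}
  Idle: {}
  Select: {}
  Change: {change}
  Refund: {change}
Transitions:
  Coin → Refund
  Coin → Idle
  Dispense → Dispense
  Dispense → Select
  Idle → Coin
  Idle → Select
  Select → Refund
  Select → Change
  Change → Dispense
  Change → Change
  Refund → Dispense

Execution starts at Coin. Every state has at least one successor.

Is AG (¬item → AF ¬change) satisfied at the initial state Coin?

States satisfying ¬item → AF ¬change: {Idle, Select}.
States satisfying AG (¬item → AF ¬change): ∅.
Change is reachable from Coin and violates ¬item → AF ¬change, so AG fails at Coin.
Coin ∉ Sat(AG (¬item → AF ¬change)).

Violated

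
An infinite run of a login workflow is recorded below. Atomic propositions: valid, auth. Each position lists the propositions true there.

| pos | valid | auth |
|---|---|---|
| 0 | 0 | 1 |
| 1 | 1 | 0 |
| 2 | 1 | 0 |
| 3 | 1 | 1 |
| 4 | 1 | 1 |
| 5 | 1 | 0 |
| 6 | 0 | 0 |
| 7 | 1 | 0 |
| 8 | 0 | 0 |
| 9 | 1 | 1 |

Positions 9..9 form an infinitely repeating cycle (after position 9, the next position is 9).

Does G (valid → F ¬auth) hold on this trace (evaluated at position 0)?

Does not hold

valid → F ¬auth must hold at every position from 0 onward. It fails at position 9, so G (valid → F ¬auth) is false.
Positions where valid holds: 1, 2, 3, 4, 5, 7, 9.
Check F ¬auth at each: 1→ok, 2→ok, 3→ok, 4→ok, 5→ok, 7→ok, 9→fails.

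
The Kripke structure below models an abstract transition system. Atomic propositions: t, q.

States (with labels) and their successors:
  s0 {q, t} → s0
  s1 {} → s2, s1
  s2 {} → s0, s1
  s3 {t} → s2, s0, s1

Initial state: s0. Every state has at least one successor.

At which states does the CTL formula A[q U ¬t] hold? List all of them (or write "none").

{s1, s2}

States satisfying q: {s0}.
States satisfying ¬t: {s1, s2}.
States satisfying A[q U ¬t]: {s1, s2}.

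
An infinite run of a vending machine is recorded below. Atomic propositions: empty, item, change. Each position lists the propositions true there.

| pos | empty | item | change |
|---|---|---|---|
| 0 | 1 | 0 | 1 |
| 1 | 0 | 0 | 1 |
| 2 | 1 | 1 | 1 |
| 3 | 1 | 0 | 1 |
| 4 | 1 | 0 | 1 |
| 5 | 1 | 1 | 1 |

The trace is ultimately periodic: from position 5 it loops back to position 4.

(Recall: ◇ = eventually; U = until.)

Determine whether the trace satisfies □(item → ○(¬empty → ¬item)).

Yes

item → ○(¬empty → ¬item) holds at every position 0..5, and those are all positions ever visited, so □(item → ○(¬empty → ¬item)) holds.
Positions where item holds: 2, 5.
Check ○(¬empty → ¬item) at each: 2→ok, 5→ok.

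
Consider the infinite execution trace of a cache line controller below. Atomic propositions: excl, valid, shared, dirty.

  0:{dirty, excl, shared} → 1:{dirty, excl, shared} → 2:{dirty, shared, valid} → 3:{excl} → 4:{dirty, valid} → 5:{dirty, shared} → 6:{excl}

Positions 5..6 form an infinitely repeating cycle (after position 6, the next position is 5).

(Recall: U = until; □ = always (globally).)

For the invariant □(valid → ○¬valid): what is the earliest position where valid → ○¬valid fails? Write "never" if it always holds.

valid → ○¬valid holds at every position 0..6, and those are all the positions the trace ever visits, so the invariant □(valid → ○¬valid) is never violated.

never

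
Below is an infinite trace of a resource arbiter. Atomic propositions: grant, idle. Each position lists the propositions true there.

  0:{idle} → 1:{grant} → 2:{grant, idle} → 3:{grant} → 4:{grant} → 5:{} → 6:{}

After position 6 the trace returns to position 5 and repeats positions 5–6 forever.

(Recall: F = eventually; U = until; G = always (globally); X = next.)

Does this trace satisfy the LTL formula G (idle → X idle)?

No

idle → X idle must hold at every position from 0 onward. It fails at position 0, so G (idle → X idle) is false.
Positions where idle holds: 0, 2.
Check X idle at each: 0→fails, 2→fails.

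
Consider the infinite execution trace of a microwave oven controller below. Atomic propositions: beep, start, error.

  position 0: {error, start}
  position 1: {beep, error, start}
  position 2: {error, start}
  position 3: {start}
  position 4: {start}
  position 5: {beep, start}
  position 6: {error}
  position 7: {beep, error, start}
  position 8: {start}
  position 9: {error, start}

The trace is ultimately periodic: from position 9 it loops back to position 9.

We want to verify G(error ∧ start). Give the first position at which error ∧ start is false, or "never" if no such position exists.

Check error ∧ start at each position in order: 0 ✓, 1 ✓, 2 ✓.
At position 3 the labels are {start}, so error ∧ start is false there. This is the first violation.

3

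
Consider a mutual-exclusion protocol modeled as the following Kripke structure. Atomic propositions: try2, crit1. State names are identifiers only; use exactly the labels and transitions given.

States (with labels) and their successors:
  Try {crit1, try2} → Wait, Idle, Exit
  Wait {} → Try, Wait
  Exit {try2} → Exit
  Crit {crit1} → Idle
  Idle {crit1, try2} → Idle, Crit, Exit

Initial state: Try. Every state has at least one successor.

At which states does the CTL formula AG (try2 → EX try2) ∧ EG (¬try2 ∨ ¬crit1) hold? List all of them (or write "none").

States satisfying try2 → EX try2: {Try, Wait, Exit, Crit, Idle}.
States satisfying AG (try2 → EX try2): {Try, Wait, Exit, Crit, Idle}.
States satisfying ¬try2 ∨ ¬crit1: {Wait, Exit, Crit}.
States satisfying EG (¬try2 ∨ ¬crit1): {Wait, Exit}.
States satisfying AG (try2 → EX try2) ∧ EG (¬try2 ∨ ¬crit1): {Wait, Exit}.

{Wait, Exit}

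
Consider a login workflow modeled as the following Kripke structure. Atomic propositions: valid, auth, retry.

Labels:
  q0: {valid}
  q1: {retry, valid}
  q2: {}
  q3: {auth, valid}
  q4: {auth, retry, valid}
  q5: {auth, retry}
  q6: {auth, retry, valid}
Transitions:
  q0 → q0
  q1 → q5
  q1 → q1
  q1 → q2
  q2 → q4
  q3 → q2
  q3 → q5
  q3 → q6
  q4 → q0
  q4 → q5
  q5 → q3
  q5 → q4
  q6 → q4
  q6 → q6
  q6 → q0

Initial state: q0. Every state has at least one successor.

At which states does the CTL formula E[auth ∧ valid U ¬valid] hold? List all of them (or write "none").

{q2, q3, q4, q5, q6}

States satisfying auth ∧ valid: {q3, q4, q6}.
States satisfying ¬valid: {q2, q5}.
States satisfying E[auth ∧ valid U ¬valid]: {q2, q3, q4, q5, q6}.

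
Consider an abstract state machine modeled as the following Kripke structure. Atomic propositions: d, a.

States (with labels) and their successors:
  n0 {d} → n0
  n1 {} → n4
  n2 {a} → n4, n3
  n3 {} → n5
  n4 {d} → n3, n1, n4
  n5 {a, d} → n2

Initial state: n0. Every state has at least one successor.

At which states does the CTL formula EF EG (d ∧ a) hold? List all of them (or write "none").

none

States satisfying EG (d ∧ a): ∅.
States satisfying EF EG (d ∧ a): ∅.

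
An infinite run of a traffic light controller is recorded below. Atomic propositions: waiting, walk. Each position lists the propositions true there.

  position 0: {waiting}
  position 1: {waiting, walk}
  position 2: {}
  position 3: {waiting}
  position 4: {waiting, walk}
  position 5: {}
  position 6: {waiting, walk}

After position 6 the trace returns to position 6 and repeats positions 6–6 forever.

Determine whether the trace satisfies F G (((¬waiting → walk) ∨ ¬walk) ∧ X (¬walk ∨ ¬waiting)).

Does not hold

G (((¬waiting → walk) ∨ ¬walk) ∧ X (¬walk ∨ ¬waiting)) is false at every position 0..6, so it never becomes true and F G (((¬waiting → walk) ∨ ¬walk) ∧ X (¬walk ∨ ¬waiting)) fails.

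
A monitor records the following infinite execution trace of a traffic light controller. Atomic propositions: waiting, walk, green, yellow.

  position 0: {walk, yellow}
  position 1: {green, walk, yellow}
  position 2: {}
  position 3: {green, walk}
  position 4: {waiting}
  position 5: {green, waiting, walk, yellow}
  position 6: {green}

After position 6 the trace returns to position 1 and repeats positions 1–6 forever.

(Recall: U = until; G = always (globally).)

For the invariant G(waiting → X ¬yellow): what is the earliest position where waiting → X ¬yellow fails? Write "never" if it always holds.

Check waiting → X ¬yellow at each position in order: 0 ✓, 1 ✓, 2 ✓, 3 ✓.
At position 4 the labels are {waiting} and the next position 5 has {green, waiting, walk, yellow}, so waiting → X ¬yellow is false there. This is the first violation.

4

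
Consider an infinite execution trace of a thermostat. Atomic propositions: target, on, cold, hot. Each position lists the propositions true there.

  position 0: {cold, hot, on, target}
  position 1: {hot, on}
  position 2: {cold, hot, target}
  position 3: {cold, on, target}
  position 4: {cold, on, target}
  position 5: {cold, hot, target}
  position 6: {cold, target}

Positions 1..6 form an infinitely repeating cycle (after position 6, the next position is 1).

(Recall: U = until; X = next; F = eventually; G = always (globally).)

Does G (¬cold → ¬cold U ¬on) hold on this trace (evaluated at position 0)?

¬cold → ¬cold U ¬on holds at every position 0..6, and those are all positions ever visited, so G (¬cold → ¬cold U ¬on) holds.
Positions where ¬cold holds: 1.
Check ¬cold U ¬on at each: 1→ok.

Satisfied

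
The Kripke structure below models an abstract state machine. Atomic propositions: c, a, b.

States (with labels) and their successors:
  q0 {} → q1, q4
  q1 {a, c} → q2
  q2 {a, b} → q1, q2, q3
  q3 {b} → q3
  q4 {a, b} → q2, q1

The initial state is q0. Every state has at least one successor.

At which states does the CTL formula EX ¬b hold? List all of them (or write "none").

States satisfying ¬b: {q0, q1}.
States satisfying EX ¬b: {q0, q2, q4}.

{q0, q2, q4}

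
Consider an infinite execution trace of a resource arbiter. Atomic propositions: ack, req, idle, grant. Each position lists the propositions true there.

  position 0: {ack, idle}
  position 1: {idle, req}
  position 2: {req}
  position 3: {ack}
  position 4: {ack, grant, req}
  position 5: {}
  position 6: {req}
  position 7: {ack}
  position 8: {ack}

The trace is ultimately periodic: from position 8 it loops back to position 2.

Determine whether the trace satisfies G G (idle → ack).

G (idle → ack) must hold at every position from 0 onward. It fails at position 0, so G G (idle → ack) is false.

Does not hold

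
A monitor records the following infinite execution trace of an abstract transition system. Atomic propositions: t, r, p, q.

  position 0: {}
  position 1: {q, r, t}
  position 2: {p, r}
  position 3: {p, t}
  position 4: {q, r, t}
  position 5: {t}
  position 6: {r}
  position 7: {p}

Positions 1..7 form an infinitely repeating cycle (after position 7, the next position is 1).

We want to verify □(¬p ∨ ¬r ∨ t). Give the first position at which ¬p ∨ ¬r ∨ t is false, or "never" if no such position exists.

2

Check ¬p ∨ ¬r ∨ t at each position in order: 0 ✓, 1 ✓.
At position 2 the labels are {p, r}, so ¬p ∨ ¬r ∨ t is false there. This is the first violation.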